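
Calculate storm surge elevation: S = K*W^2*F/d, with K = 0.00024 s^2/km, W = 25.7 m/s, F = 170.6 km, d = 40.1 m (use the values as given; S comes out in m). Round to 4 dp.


S = K * W^2 * F / d
W^2 = 25.7^2 = 660.49
S = 0.00024 * 660.49 * 170.6 / 40.1
Numerator = 0.00024 * 660.49 * 170.6 = 27.043103
S = 27.043103 / 40.1 = 0.6744 m

0.6744


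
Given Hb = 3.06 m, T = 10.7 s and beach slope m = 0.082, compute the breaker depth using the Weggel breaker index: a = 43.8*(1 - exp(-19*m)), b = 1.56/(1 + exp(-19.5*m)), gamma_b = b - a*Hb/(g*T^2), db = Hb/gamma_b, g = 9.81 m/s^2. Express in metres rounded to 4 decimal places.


a = 43.8 * (1 - exp(-19 * m))
exp(-19 * 0.082) = exp(-1.5580) = 0.210557
a = 43.8 * (1 - 0.210557) = 34.577614
b = 1.56 / (1 + exp(-19.5 * m))
exp(-19.5 * 0.082) = exp(-1.5990) = 0.202099
b = 1.56 / (1 + 0.202099) = 1.297731
Hb / (g * T^2) = 3.06 / (9.81 * 10.7^2) = 3.06 / 1123.1469 = 0.00272449
gamma_b = b - a * Hb/(g*T^2) = 1.297731 - 34.577614 * 0.00272449 = 1.203524
db = Hb / gamma_b = 3.06 / 1.203524
db = 2.5425 m

2.5425


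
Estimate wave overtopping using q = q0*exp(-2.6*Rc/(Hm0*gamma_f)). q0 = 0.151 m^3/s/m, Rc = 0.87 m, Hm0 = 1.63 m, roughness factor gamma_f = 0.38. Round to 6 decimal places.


q = q0 * exp(-2.6 * Rc / (Hm0 * gamma_f))
Exponent = -2.6 * 0.87 / (1.63 * 0.38)
= -2.6 * 0.87 / 0.6194
= -3.651921
exp(-3.651921) = 0.025941
q = 0.151 * 0.025941
q = 0.003917 m^3/s/m

0.003917


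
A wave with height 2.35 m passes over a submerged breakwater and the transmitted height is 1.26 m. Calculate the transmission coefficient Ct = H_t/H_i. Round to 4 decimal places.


Ct = H_t / H_i
Ct = 1.26 / 2.35
Ct = 0.5362

0.5362


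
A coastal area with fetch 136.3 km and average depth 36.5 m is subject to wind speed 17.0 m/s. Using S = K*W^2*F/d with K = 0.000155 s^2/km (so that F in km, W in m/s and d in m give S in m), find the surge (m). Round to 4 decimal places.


S = K * W^2 * F / d
W^2 = 17.0^2 = 289.00
S = 0.000155 * 289.00 * 136.3 / 36.5
Numerator = 0.000155 * 289.00 * 136.3 = 6.105559
S = 6.105559 / 36.5 = 0.1673 m

0.1673


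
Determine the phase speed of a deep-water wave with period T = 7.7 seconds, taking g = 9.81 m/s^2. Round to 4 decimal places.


We use the deep-water celerity formula:
C = g * T / (2 * pi)
C = 9.81 * 7.7 / (2 * 3.14159...)
C = 75.537000 / 6.283185
C = 12.0221 m/s

12.0221


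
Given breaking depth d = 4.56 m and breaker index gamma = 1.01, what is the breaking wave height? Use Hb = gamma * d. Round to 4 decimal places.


Hb = gamma * d
Hb = 1.01 * 4.56
Hb = 4.6056 m

4.6056


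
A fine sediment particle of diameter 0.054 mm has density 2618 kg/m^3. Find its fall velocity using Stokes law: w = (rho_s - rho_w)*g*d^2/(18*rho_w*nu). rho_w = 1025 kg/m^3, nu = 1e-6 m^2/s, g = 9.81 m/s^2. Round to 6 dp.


w = (rho_s - rho_w) * g * d^2 / (18 * rho_w * nu)
d = 0.054 mm = 0.000054 m
rho_s - rho_w = 2618 - 1025 = 1593
Numerator = 1593 * 9.81 * (0.000054)^2 = 0.000045569294
Denominator = 18 * 1025 * 1e-6 = 0.018450
w = 0.002470 m/s

0.002470


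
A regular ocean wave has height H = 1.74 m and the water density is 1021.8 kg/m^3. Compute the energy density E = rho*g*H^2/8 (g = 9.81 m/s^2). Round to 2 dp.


E = (1/8) * rho * g * H^2
E = (1/8) * 1021.8 * 9.81 * 1.74^2
E = 0.125 * 1021.8 * 9.81 * 3.0276
E = 3793.53 J/m^2

3793.53


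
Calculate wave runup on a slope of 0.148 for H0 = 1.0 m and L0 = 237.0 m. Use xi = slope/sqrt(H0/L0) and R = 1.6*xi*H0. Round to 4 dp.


xi = slope / sqrt(H0/L0)
H0/L0 = 1.0/237.0 = 0.004219
sqrt(0.004219) = 0.064957
xi = 0.148 / 0.064957 = 2.278431
R = 1.6 * xi * H0 = 1.6 * 2.278431 * 1.0
R = 3.6455 m

3.6455


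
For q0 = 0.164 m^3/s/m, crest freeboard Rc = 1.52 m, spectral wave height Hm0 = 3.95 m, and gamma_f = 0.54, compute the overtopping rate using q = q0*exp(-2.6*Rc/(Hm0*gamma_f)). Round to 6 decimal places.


q = q0 * exp(-2.6 * Rc / (Hm0 * gamma_f))
Exponent = -2.6 * 1.52 / (3.95 * 0.54)
= -2.6 * 1.52 / 2.1330
= -1.852789
exp(-1.852789) = 0.156799
q = 0.164 * 0.156799
q = 0.025715 m^3/s/m

0.025715


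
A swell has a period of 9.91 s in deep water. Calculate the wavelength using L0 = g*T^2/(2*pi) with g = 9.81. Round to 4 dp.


L0 = g * T^2 / (2 * pi)
L0 = 9.81 * 9.91^2 / (2 * pi)
L0 = 9.81 * 98.2081 / 6.28319
L0 = 963.4215 / 6.28319
L0 = 153.3333 m

153.3333


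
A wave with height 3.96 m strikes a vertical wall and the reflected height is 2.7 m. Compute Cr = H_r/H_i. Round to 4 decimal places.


Cr = H_r / H_i
Cr = 2.7 / 3.96
Cr = 0.6818

0.6818


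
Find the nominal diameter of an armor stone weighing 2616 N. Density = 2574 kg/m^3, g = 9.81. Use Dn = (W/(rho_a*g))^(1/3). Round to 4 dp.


V = W / (rho_a * g)
V = 2616 / (2574 * 9.81)
V = 2616 / 25250.94
V = 0.103600 m^3
Dn = V^(1/3) = 0.103600^(1/3)
Dn = 0.4697 m

0.4697


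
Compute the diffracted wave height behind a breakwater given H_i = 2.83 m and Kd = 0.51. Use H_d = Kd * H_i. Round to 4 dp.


H_d = Kd * H_i
H_d = 0.51 * 2.83
H_d = 1.4433 m

1.4433


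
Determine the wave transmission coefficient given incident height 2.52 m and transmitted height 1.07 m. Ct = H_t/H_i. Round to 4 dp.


Ct = H_t / H_i
Ct = 1.07 / 2.52
Ct = 0.4246

0.4246


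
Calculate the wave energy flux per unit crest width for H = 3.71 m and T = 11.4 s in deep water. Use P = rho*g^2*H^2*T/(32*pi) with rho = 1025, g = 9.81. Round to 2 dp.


P = rho * g^2 * H^2 * T / (32 * pi)
P = 1025 * 9.81^2 * 3.71^2 * 11.4 / (32 * pi)
P = 1025 * 96.2361 * 13.7641 * 11.4 / 100.53096
P = 153962.41 W/m

153962.41


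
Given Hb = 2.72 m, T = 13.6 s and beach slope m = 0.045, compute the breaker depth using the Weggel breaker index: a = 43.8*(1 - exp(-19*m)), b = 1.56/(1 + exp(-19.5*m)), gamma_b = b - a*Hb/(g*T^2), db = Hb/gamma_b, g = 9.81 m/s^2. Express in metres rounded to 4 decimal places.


a = 43.8 * (1 - exp(-19 * m))
exp(-19 * 0.045) = exp(-0.8550) = 0.425283
a = 43.8 * (1 - 0.425283) = 25.172596
b = 1.56 / (1 + exp(-19.5 * m))
exp(-19.5 * 0.045) = exp(-0.8775) = 0.415821
b = 1.56 / (1 + 0.415821) = 1.101834
Hb / (g * T^2) = 2.72 / (9.81 * 13.6^2) = 2.72 / 1814.4576 = 0.00149907
gamma_b = b - a * Hb/(g*T^2) = 1.101834 - 25.172596 * 0.00149907 = 1.064099
db = Hb / gamma_b = 2.72 / 1.064099
db = 2.5562 m

2.5562


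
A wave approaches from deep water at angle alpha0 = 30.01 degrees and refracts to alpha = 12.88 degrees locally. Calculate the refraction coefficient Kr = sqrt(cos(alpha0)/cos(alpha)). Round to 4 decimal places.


Kr = sqrt(cos(alpha0) / cos(alpha))
cos(30.01) = 0.865938
cos(12.88) = 0.974839
Kr = sqrt(0.865938 / 0.974839)
Kr = sqrt(0.888288)
Kr = 0.9425

0.9425


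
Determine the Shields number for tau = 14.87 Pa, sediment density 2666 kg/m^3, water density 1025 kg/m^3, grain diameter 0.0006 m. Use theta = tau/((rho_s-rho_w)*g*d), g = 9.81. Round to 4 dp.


theta = tau / ((rho_s - rho_w) * g * d)
rho_s - rho_w = 2666 - 1025 = 1641
Denominator = 1641 * 9.81 * 0.0006 = 9.658926
theta = 14.87 / 9.658926
theta = 1.5395

1.5395


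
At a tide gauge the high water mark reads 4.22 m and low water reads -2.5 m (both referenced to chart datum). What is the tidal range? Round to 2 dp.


Tidal range = High water - Low water
Tidal range = 4.22 - (-2.5)
Tidal range = 6.72 m

6.72


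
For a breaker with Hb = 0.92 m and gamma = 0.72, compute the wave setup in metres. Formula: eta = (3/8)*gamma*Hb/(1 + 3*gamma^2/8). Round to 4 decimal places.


eta = (3/8) * gamma * Hb / (1 + 3*gamma^2/8)
Numerator = (3/8) * 0.72 * 0.92 = 0.248400
Denominator = 1 + 3*0.72^2/8 = 1 + 0.194400 = 1.194400
eta = 0.248400 / 1.194400
eta = 0.2080 m

0.2080


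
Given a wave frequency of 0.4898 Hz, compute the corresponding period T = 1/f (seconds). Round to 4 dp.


T = 1 / f
T = 1 / 0.4898
T = 2.0416 s

2.0416


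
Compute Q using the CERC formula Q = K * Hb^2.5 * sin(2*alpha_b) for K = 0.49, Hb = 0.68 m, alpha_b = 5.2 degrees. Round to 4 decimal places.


Q = K * Hb^2.5 * sin(2 * alpha_b)
Hb^2.5 = 0.68^2.5 = 0.381305
sin(2 * 5.2) = sin(10.4) = 0.180519
Q = 0.49 * 0.381305 * 0.180519
Q = 0.0337 m^3/s

0.0337


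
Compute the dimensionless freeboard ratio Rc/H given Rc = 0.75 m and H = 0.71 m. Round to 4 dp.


Relative freeboard = Rc / H
= 0.75 / 0.71
= 1.0563

1.0563


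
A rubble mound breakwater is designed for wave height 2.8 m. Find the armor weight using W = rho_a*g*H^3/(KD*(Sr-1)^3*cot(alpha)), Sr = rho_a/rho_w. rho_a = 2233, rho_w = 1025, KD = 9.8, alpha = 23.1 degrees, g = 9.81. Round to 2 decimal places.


Sr = rho_a / rho_w = 2233 / 1025 = 2.178537
(Sr - 1) = 1.178537
(Sr - 1)^3 = 1.636927
cot(23.1) = 1 / tan(23.1) = 1 / 0.426536 = 2.344467
Numerator = 2233 * 9.81 * 2.8^3 = 480874.5850
Denominator = 9.8 * 1.636927 * 2.344467 = 37.609663
W = 480874.5850 / 37.609663
W = 12785.93 N

12785.93


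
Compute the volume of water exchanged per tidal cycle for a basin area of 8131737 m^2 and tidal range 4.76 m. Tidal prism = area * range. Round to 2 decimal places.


Tidal prism = Area * Tidal range
P = 8131737 * 4.76
P = 38707068.12 m^3

38707068.12


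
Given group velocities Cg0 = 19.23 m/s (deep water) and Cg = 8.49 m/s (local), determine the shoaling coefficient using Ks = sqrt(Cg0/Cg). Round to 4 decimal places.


Ks = sqrt(Cg0 / Cg)
Ks = sqrt(19.23 / 8.49)
Ks = sqrt(2.2650)
Ks = 1.5050

1.5050


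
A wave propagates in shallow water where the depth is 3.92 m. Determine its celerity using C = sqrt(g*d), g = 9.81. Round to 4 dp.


Using the shallow-water approximation:
C = sqrt(g * d) = sqrt(9.81 * 3.92)
C = sqrt(38.4552)
C = 6.2012 m/s

6.2012


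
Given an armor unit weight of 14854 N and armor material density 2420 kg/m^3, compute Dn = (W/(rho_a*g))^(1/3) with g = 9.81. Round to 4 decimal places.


V = W / (rho_a * g)
V = 14854 / (2420 * 9.81)
V = 14854 / 23740.20
V = 0.625690 m^3
Dn = V^(1/3) = 0.625690^(1/3)
Dn = 0.8553 m

0.8553


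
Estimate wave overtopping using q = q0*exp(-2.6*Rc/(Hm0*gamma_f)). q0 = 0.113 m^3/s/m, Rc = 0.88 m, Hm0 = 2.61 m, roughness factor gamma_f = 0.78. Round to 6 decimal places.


q = q0 * exp(-2.6 * Rc / (Hm0 * gamma_f))
Exponent = -2.6 * 0.88 / (2.61 * 0.78)
= -2.6 * 0.88 / 2.0358
= -1.123883
exp(-1.123883) = 0.325015
q = 0.113 * 0.325015
q = 0.036727 m^3/s/m

0.036727


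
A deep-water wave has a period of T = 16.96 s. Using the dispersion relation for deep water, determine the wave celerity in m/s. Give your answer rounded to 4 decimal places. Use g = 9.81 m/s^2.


We use the deep-water celerity formula:
C = g * T / (2 * pi)
C = 9.81 * 16.96 / (2 * 3.14159...)
C = 166.377600 / 6.283185
C = 26.4798 m/s

26.4798


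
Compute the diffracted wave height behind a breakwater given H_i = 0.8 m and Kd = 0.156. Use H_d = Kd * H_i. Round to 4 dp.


H_d = Kd * H_i
H_d = 0.156 * 0.8
H_d = 0.1248 m

0.1248


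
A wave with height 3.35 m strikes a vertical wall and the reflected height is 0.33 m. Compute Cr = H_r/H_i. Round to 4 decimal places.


Cr = H_r / H_i
Cr = 0.33 / 3.35
Cr = 0.0985

0.0985


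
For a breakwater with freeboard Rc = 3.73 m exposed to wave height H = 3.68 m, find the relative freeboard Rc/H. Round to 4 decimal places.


Relative freeboard = Rc / H
= 3.73 / 3.68
= 1.0136

1.0136


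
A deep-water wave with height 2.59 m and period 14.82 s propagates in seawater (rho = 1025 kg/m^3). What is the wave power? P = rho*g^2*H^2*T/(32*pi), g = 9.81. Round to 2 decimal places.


P = rho * g^2 * H^2 * T / (32 * pi)
P = 1025 * 9.81^2 * 2.59^2 * 14.82 / (32 * pi)
P = 1025 * 96.2361 * 6.7081 * 14.82 / 100.53096
P = 97546.07 W/m

97546.07


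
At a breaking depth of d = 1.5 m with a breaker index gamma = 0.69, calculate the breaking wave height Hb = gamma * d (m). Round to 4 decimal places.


Hb = gamma * d
Hb = 0.69 * 1.5
Hb = 1.0350 m

1.0350


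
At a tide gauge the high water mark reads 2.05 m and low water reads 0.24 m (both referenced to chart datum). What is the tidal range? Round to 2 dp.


Tidal range = High water - Low water
Tidal range = 2.05 - (0.24)
Tidal range = 1.81 m

1.81


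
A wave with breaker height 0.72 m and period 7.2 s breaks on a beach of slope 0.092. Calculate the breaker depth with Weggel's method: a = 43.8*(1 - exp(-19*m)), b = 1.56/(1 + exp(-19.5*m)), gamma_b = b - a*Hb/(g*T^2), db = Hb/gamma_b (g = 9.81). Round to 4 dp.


a = 43.8 * (1 - exp(-19 * m))
exp(-19 * 0.092) = exp(-1.7480) = 0.174122
a = 43.8 * (1 - 0.174122) = 36.173463
b = 1.56 / (1 + exp(-19.5 * m))
exp(-19.5 * 0.092) = exp(-1.7940) = 0.166294
b = 1.56 / (1 + 0.166294) = 1.337571
Hb / (g * T^2) = 0.72 / (9.81 * 7.2^2) = 0.72 / 508.5504 = 0.00141579
gamma_b = b - a * Hb/(g*T^2) = 1.337571 - 36.173463 * 0.00141579 = 1.286357
db = Hb / gamma_b = 0.72 / 1.286357
db = 0.5597 m

0.5597


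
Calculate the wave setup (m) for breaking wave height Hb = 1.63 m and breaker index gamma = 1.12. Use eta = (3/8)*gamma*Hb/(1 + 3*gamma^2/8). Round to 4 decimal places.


eta = (3/8) * gamma * Hb / (1 + 3*gamma^2/8)
Numerator = (3/8) * 1.12 * 1.63 = 0.684600
Denominator = 1 + 3*1.12^2/8 = 1 + 0.470400 = 1.470400
eta = 0.684600 / 1.470400
eta = 0.4656 m

0.4656


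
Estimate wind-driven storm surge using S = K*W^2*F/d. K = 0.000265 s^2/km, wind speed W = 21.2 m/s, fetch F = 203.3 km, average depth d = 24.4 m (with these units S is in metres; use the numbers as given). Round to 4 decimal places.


S = K * W^2 * F / d
W^2 = 21.2^2 = 449.44
S = 0.000265 * 449.44 * 203.3 / 24.4
Numerator = 0.000265 * 449.44 * 203.3 = 24.213355
S = 24.213355 / 24.4 = 0.9924 m

0.9924


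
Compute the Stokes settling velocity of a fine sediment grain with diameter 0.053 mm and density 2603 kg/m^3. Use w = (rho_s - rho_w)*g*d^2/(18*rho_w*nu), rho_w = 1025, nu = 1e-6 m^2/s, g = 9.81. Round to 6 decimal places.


w = (rho_s - rho_w) * g * d^2 / (18 * rho_w * nu)
d = 0.053 mm = 0.000053 m
rho_s - rho_w = 2603 - 1025 = 1578
Numerator = 1578 * 9.81 * (0.000053)^2 = 0.000043483826
Denominator = 18 * 1025 * 1e-6 = 0.018450
w = 0.002357 m/s

0.002357


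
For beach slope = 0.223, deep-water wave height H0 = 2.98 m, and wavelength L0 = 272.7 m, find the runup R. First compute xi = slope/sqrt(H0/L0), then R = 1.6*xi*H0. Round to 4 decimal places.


xi = slope / sqrt(H0/L0)
H0/L0 = 2.98/272.7 = 0.010928
sqrt(0.010928) = 0.104536
xi = 0.223 / 0.104536 = 2.133238
R = 1.6 * xi * H0 = 1.6 * 2.133238 * 2.98
R = 10.1713 m

10.1713


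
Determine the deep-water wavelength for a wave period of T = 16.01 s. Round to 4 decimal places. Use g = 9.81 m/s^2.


L0 = g * T^2 / (2 * pi)
L0 = 9.81 * 16.01^2 / (2 * pi)
L0 = 9.81 * 256.3201 / 6.28319
L0 = 2514.5002 / 6.28319
L0 = 400.1951 m

400.1951


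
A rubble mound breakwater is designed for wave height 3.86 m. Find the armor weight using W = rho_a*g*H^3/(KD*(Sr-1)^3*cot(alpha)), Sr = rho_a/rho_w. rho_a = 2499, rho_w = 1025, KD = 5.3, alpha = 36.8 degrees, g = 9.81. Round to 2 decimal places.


Sr = rho_a / rho_w = 2499 / 1025 = 2.438049
(Sr - 1) = 1.438049
(Sr - 1)^3 = 2.973862
cot(36.8) = 1 / tan(36.8) = 1 / 0.748096 = 1.336728
Numerator = 2499 * 9.81 * 3.86^3 = 1409928.7862
Denominator = 5.3 * 2.973862 * 1.336728 = 21.068792
W = 1409928.7862 / 21.068792
W = 66920.25 N

66920.25


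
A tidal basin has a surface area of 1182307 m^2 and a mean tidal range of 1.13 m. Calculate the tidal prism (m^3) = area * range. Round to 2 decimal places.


Tidal prism = Area * Tidal range
P = 1182307 * 1.13
P = 1336006.91 m^3

1336006.91


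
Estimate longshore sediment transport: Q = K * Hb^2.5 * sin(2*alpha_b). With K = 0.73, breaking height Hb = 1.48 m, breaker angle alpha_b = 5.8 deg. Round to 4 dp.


Q = K * Hb^2.5 * sin(2 * alpha_b)
Hb^2.5 = 1.48^2.5 = 2.664737
sin(2 * 5.8) = sin(11.6) = 0.201078
Q = 0.73 * 2.664737 * 0.201078
Q = 0.3911 m^3/s

0.3911


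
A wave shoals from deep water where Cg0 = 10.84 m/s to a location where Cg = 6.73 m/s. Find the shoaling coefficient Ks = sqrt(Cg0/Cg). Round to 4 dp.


Ks = sqrt(Cg0 / Cg)
Ks = sqrt(10.84 / 6.73)
Ks = sqrt(1.6107)
Ks = 1.2691

1.2691


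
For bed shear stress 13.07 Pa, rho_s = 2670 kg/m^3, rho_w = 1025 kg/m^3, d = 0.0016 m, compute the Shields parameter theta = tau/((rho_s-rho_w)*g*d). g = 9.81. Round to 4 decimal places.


theta = tau / ((rho_s - rho_w) * g * d)
rho_s - rho_w = 2670 - 1025 = 1645
Denominator = 1645 * 9.81 * 0.0016 = 25.819920
theta = 13.07 / 25.819920
theta = 0.5062

0.5062


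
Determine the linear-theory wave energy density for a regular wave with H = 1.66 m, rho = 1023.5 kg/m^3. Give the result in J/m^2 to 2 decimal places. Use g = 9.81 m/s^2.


E = (1/8) * rho * g * H^2
E = (1/8) * 1023.5 * 9.81 * 1.66^2
E = 0.125 * 1023.5 * 9.81 * 2.7556
E = 3458.46 J/m^2

3458.46


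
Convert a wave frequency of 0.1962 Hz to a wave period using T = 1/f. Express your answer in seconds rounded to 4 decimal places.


T = 1 / f
T = 1 / 0.1962
T = 5.0968 s

5.0968


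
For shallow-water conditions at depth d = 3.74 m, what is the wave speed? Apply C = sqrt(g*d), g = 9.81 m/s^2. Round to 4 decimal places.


Using the shallow-water approximation:
C = sqrt(g * d) = sqrt(9.81 * 3.74)
C = sqrt(36.6894)
C = 6.0572 m/s

6.0572


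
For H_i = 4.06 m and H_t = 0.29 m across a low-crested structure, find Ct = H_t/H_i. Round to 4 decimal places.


Ct = H_t / H_i
Ct = 0.29 / 4.06
Ct = 0.0714

0.0714


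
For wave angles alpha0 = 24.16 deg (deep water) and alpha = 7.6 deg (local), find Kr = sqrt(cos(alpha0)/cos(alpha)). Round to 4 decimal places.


Kr = sqrt(cos(alpha0) / cos(alpha))
cos(24.16) = 0.912406
cos(7.6) = 0.991216
Kr = sqrt(0.912406 / 0.991216)
Kr = sqrt(0.920492)
Kr = 0.9594

0.9594


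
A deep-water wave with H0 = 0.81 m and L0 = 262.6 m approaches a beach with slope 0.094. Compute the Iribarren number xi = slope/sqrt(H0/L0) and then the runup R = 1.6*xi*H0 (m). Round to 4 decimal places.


xi = slope / sqrt(H0/L0)
H0/L0 = 0.81/262.6 = 0.003085
sqrt(0.003085) = 0.055539
xi = 0.094 / 0.055539 = 1.692516
R = 1.6 * xi * H0 = 1.6 * 1.692516 * 0.81
R = 2.1935 m

2.1935


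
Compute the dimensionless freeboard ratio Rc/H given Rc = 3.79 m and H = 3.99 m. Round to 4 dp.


Relative freeboard = Rc / H
= 3.79 / 3.99
= 0.9499

0.9499


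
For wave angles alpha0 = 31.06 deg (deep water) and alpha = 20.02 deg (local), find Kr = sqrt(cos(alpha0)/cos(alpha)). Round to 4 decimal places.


Kr = sqrt(cos(alpha0) / cos(alpha))
cos(31.06) = 0.856627
cos(20.02) = 0.939573
Kr = sqrt(0.856627 / 0.939573)
Kr = sqrt(0.911720)
Kr = 0.9548

0.9548


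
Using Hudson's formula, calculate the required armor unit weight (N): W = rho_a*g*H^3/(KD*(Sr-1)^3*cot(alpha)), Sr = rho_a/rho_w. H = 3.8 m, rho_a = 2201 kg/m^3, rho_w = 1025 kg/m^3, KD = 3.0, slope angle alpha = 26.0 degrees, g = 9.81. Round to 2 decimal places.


Sr = rho_a / rho_w = 2201 / 1025 = 2.147317
(Sr - 1) = 1.147317
(Sr - 1)^3 = 1.510255
cot(26.0) = 1 / tan(26.0) = 1 / 0.487733 = 2.050304
Numerator = 2201 * 9.81 * 3.8^3 = 1184785.7983
Denominator = 3.0 * 1.510255 * 2.050304 = 9.289447
W = 1184785.7983 / 9.289447
W = 127541.05 N

127541.05


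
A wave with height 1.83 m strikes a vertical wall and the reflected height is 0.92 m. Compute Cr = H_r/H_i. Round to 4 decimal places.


Cr = H_r / H_i
Cr = 0.92 / 1.83
Cr = 0.5027

0.5027


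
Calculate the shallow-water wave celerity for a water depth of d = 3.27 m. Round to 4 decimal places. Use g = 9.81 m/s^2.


Using the shallow-water approximation:
C = sqrt(g * d) = sqrt(9.81 * 3.27)
C = sqrt(32.0787)
C = 5.6638 m/s

5.6638


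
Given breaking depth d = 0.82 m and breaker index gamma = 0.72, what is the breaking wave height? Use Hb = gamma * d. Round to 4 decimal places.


Hb = gamma * d
Hb = 0.72 * 0.82
Hb = 0.5904 m

0.5904


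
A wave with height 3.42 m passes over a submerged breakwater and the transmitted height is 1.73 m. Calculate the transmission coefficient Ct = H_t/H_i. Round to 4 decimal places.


Ct = H_t / H_i
Ct = 1.73 / 3.42
Ct = 0.5058

0.5058


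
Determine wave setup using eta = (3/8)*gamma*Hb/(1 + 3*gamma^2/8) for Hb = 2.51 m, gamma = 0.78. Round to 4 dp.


eta = (3/8) * gamma * Hb / (1 + 3*gamma^2/8)
Numerator = (3/8) * 0.78 * 2.51 = 0.734175
Denominator = 1 + 3*0.78^2/8 = 1 + 0.228150 = 1.228150
eta = 0.734175 / 1.228150
eta = 0.5978 m

0.5978


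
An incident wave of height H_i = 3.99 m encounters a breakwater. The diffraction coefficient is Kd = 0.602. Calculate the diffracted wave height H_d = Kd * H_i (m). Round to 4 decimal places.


H_d = Kd * H_i
H_d = 0.602 * 3.99
H_d = 2.4020 m

2.4020


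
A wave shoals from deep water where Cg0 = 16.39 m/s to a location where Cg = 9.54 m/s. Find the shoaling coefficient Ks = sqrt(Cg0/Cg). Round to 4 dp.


Ks = sqrt(Cg0 / Cg)
Ks = sqrt(16.39 / 9.54)
Ks = sqrt(1.7180)
Ks = 1.3107

1.3107


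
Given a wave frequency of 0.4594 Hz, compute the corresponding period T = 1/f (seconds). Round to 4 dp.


T = 1 / f
T = 1 / 0.4594
T = 2.1768 s

2.1768


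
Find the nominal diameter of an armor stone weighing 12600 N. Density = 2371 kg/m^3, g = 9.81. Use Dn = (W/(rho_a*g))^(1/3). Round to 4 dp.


V = W / (rho_a * g)
V = 12600 / (2371 * 9.81)
V = 12600 / 23259.51
V = 0.541714 m^3
Dn = V^(1/3) = 0.541714^(1/3)
Dn = 0.8152 m

0.8152


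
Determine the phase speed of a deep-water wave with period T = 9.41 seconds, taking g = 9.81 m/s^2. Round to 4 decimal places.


We use the deep-water celerity formula:
C = g * T / (2 * pi)
C = 9.81 * 9.41 / (2 * 3.14159...)
C = 92.312100 / 6.283185
C = 14.6919 m/s

14.6919


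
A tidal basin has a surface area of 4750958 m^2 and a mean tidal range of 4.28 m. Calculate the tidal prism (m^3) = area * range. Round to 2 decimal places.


Tidal prism = Area * Tidal range
P = 4750958 * 4.28
P = 20334100.24 m^3

20334100.24


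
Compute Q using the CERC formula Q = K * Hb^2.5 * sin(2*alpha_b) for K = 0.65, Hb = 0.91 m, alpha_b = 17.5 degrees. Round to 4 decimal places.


Q = K * Hb^2.5 * sin(2 * alpha_b)
Hb^2.5 = 0.91^2.5 = 0.789957
sin(2 * 17.5) = sin(35.0) = 0.573576
Q = 0.65 * 0.789957 * 0.573576
Q = 0.2945 m^3/s

0.2945


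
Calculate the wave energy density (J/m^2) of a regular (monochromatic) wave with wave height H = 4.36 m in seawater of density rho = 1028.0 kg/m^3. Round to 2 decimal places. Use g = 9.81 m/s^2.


E = (1/8) * rho * g * H^2
E = (1/8) * 1028.0 * 9.81 * 4.36^2
E = 0.125 * 1028.0 * 9.81 * 19.0096
E = 23963.22 J/m^2

23963.22


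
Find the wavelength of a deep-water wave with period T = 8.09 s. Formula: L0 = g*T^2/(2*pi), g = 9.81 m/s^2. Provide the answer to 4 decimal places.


L0 = g * T^2 / (2 * pi)
L0 = 9.81 * 8.09^2 / (2 * pi)
L0 = 9.81 * 65.4481 / 6.28319
L0 = 642.0459 / 6.28319
L0 = 102.1848 m

102.1848


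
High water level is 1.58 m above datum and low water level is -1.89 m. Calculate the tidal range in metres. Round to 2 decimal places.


Tidal range = High water - Low water
Tidal range = 1.58 - (-1.89)
Tidal range = 3.47 m

3.47


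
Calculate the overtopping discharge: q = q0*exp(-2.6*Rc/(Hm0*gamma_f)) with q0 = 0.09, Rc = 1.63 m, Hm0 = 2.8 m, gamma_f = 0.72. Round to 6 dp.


q = q0 * exp(-2.6 * Rc / (Hm0 * gamma_f))
Exponent = -2.6 * 1.63 / (2.8 * 0.72)
= -2.6 * 1.63 / 2.0160
= -2.102183
exp(-2.102183) = 0.122189
q = 0.09 * 0.122189
q = 0.010997 m^3/s/m

0.010997


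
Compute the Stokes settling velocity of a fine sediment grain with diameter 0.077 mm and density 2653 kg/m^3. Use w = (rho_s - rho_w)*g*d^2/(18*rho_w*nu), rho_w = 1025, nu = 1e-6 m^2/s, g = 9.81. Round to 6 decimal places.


w = (rho_s - rho_w) * g * d^2 / (18 * rho_w * nu)
d = 0.077 mm = 0.000077 m
rho_s - rho_w = 2653 - 1025 = 1628
Numerator = 1628 * 9.81 * (0.000077)^2 = 0.000094690162
Denominator = 18 * 1025 * 1e-6 = 0.018450
w = 0.005132 m/s

0.005132


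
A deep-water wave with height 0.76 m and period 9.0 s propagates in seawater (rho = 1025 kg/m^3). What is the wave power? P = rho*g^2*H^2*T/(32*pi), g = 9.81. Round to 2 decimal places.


P = rho * g^2 * H^2 * T / (32 * pi)
P = 1025 * 9.81^2 * 0.76^2 * 9.0 / (32 * pi)
P = 1025 * 96.2361 * 0.5776 * 9.0 / 100.53096
P = 5100.72 W/m

5100.72


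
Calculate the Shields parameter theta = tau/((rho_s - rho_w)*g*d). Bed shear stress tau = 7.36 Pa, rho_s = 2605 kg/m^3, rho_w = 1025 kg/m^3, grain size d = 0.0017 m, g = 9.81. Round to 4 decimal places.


theta = tau / ((rho_s - rho_w) * g * d)
rho_s - rho_w = 2605 - 1025 = 1580
Denominator = 1580 * 9.81 * 0.0017 = 26.349660
theta = 7.36 / 26.349660
theta = 0.2793

0.2793


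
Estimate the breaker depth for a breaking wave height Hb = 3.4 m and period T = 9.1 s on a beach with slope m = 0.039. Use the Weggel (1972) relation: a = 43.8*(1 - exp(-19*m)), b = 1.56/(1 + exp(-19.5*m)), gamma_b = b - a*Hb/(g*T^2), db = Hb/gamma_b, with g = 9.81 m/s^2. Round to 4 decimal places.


a = 43.8 * (1 - exp(-19 * m))
exp(-19 * 0.039) = exp(-0.7410) = 0.476637
a = 43.8 * (1 - 0.476637) = 22.923298
b = 1.56 / (1 + exp(-19.5 * m))
exp(-19.5 * 0.039) = exp(-0.7605) = 0.467433
b = 1.56 / (1 + 0.467433) = 1.063081
Hb / (g * T^2) = 3.4 / (9.81 * 9.1^2) = 3.4 / 812.3661 = 0.00418531
gamma_b = b - a * Hb/(g*T^2) = 1.063081 - 22.923298 * 0.00418531 = 0.967140
db = Hb / gamma_b = 3.4 / 0.967140
db = 3.5155 m

3.5155


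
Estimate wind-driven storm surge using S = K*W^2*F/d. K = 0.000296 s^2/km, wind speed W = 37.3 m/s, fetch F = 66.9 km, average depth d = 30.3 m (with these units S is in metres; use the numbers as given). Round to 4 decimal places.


S = K * W^2 * F / d
W^2 = 37.3^2 = 1391.29
S = 0.000296 * 1391.29 * 66.9 / 30.3
Numerator = 0.000296 * 1391.29 * 66.9 = 27.550881
S = 27.550881 / 30.3 = 0.9093 m

0.9093


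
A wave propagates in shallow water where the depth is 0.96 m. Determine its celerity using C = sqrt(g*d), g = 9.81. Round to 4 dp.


Using the shallow-water approximation:
C = sqrt(g * d) = sqrt(9.81 * 0.96)
C = sqrt(9.4176)
C = 3.0688 m/s

3.0688


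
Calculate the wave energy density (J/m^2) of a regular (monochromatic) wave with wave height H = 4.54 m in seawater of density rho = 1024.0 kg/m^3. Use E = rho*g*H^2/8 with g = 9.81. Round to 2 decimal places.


E = (1/8) * rho * g * H^2
E = (1/8) * 1024.0 * 9.81 * 4.54^2
E = 0.125 * 1024.0 * 9.81 * 20.6116
E = 25881.57 J/m^2

25881.57


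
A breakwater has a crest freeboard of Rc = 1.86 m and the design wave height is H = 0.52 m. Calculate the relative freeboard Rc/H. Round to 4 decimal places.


Relative freeboard = Rc / H
= 1.86 / 0.52
= 3.5769

3.5769


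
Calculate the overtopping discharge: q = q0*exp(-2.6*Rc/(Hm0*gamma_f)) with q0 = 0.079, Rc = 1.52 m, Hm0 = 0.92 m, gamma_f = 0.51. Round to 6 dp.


q = q0 * exp(-2.6 * Rc / (Hm0 * gamma_f))
Exponent = -2.6 * 1.52 / (0.92 * 0.51)
= -2.6 * 1.52 / 0.4692
= -8.422847
exp(-8.422847) = 0.000220
q = 0.079 * 0.000220
q = 0.000017 m^3/s/m

0.000017


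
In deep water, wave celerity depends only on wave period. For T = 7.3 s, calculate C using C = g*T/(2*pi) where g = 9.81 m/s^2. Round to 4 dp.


We use the deep-water celerity formula:
C = g * T / (2 * pi)
C = 9.81 * 7.3 / (2 * 3.14159...)
C = 71.613000 / 6.283185
C = 11.3976 m/s

11.3976


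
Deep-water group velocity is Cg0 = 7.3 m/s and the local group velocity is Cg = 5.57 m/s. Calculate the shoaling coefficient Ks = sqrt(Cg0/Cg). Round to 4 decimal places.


Ks = sqrt(Cg0 / Cg)
Ks = sqrt(7.3 / 5.57)
Ks = sqrt(1.3106)
Ks = 1.1448

1.1448


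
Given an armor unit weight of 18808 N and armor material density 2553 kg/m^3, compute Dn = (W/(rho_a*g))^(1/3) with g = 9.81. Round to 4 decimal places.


V = W / (rho_a * g)
V = 18808 / (2553 * 9.81)
V = 18808 / 25044.93
V = 0.750970 m^3
Dn = V^(1/3) = 0.750970^(1/3)
Dn = 0.9090 m

0.9090


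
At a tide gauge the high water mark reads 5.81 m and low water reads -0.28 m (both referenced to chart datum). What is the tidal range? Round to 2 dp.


Tidal range = High water - Low water
Tidal range = 5.81 - (-0.28)
Tidal range = 6.09 m

6.09


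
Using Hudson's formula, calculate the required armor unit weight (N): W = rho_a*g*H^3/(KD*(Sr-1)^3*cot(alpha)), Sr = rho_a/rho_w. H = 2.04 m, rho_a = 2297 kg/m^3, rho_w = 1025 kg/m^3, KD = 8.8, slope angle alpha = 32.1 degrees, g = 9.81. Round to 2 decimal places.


Sr = rho_a / rho_w = 2297 / 1025 = 2.240976
(Sr - 1) = 1.240976
(Sr - 1)^3 = 1.911128
cot(32.1) = 1 / tan(32.1) = 1 / 0.627299 = 1.594137
Numerator = 2297 * 9.81 * 2.04^3 = 191302.4380
Denominator = 8.8 * 1.911128 * 1.594137 = 26.810070
W = 191302.4380 / 26.810070
W = 7135.47 N

7135.47


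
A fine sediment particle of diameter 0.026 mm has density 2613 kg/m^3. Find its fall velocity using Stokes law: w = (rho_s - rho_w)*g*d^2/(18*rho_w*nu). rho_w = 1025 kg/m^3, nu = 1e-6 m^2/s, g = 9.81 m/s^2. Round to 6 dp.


w = (rho_s - rho_w) * g * d^2 / (18 * rho_w * nu)
d = 0.026 mm = 0.000026 m
rho_s - rho_w = 2613 - 1025 = 1588
Numerator = 1588 * 9.81 * (0.000026)^2 = 0.000010530917
Denominator = 18 * 1025 * 1e-6 = 0.018450
w = 0.000571 m/s

0.000571


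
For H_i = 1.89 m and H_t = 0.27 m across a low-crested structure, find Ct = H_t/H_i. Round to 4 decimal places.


Ct = H_t / H_i
Ct = 0.27 / 1.89
Ct = 0.1429

0.1429


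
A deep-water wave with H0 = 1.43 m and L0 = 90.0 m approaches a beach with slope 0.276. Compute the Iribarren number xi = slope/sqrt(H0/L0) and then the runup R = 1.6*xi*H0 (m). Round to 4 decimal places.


xi = slope / sqrt(H0/L0)
H0/L0 = 1.43/90.0 = 0.015889
sqrt(0.015889) = 0.126051
xi = 0.276 / 0.126051 = 2.189588
R = 1.6 * xi * H0 = 1.6 * 2.189588 * 1.43
R = 5.0098 m

5.0098


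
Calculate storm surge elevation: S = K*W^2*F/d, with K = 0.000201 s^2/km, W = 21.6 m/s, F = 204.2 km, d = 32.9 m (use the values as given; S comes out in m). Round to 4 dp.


S = K * W^2 * F / d
W^2 = 21.6^2 = 466.56
S = 0.000201 * 466.56 * 204.2 / 32.9
Numerator = 0.000201 * 466.56 * 204.2 = 19.149582
S = 19.149582 / 32.9 = 0.5821 m

0.5821


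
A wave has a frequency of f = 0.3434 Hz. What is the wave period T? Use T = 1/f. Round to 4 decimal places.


T = 1 / f
T = 1 / 0.3434
T = 2.9121 s

2.9121


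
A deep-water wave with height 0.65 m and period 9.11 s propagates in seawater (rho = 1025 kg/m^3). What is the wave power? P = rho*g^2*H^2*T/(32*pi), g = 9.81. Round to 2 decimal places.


P = rho * g^2 * H^2 * T / (32 * pi)
P = 1025 * 9.81^2 * 0.65^2 * 9.11 / (32 * pi)
P = 1025 * 96.2361 * 0.4225 * 9.11 / 100.53096
P = 3776.65 W/m

3776.65


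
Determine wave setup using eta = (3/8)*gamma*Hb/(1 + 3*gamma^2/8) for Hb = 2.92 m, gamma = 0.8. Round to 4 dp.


eta = (3/8) * gamma * Hb / (1 + 3*gamma^2/8)
Numerator = (3/8) * 0.8 * 2.92 = 0.876000
Denominator = 1 + 3*0.8^2/8 = 1 + 0.240000 = 1.240000
eta = 0.876000 / 1.240000
eta = 0.7065 m

0.7065


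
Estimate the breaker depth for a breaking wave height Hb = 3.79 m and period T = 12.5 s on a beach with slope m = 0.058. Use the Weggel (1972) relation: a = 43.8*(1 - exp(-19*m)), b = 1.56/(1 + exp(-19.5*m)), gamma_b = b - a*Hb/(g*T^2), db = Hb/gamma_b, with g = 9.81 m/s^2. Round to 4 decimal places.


a = 43.8 * (1 - exp(-19 * m))
exp(-19 * 0.058) = exp(-1.1020) = 0.332206
a = 43.8 * (1 - 0.332206) = 29.249377
b = 1.56 / (1 + exp(-19.5 * m))
exp(-19.5 * 0.058) = exp(-1.1310) = 0.322710
b = 1.56 / (1 + 0.322710) = 1.179397
Hb / (g * T^2) = 3.79 / (9.81 * 12.5^2) = 3.79 / 1532.8125 = 0.00247258
gamma_b = b - a * Hb/(g*T^2) = 1.179397 - 29.249377 * 0.00247258 = 1.107075
db = Hb / gamma_b = 3.79 / 1.107075
db = 3.4234 m

3.4234


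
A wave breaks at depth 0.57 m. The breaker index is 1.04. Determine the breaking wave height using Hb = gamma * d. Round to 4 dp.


Hb = gamma * d
Hb = 1.04 * 0.57
Hb = 0.5928 m

0.5928


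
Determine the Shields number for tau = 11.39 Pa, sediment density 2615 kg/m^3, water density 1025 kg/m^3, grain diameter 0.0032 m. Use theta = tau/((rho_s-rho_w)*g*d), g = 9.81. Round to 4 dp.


theta = tau / ((rho_s - rho_w) * g * d)
rho_s - rho_w = 2615 - 1025 = 1590
Denominator = 1590 * 9.81 * 0.0032 = 49.913280
theta = 11.39 / 49.913280
theta = 0.2282

0.2282


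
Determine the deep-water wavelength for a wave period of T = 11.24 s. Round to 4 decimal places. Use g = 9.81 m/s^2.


L0 = g * T^2 / (2 * pi)
L0 = 9.81 * 11.24^2 / (2 * pi)
L0 = 9.81 * 126.3376 / 6.28319
L0 = 1239.3719 / 6.28319
L0 = 197.2522 m

197.2522


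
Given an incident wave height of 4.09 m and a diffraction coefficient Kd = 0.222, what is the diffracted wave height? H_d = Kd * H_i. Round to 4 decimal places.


H_d = Kd * H_i
H_d = 0.222 * 4.09
H_d = 0.9080 m

0.9080


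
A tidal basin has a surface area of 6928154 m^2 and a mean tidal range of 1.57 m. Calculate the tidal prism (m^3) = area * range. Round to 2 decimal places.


Tidal prism = Area * Tidal range
P = 6928154 * 1.57
P = 10877201.78 m^3

10877201.78


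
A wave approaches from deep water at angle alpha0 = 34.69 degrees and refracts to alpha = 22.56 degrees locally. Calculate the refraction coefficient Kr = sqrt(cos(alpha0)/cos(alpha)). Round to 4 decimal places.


Kr = sqrt(cos(alpha0) / cos(alpha))
cos(34.69) = 0.822243
cos(22.56) = 0.923478
Kr = sqrt(0.822243 / 0.923478)
Kr = sqrt(0.890377)
Kr = 0.9436

0.9436


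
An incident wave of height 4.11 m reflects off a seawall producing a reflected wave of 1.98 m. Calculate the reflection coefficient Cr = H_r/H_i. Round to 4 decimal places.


Cr = H_r / H_i
Cr = 1.98 / 4.11
Cr = 0.4818

0.4818


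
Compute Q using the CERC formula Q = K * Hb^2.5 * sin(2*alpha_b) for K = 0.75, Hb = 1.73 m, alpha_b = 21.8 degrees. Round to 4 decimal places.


Q = K * Hb^2.5 * sin(2 * alpha_b)
Hb^2.5 = 1.73^2.5 = 3.936545
sin(2 * 21.8) = sin(43.6) = 0.689620
Q = 0.75 * 3.936545 * 0.689620
Q = 2.0360 m^3/s

2.0360


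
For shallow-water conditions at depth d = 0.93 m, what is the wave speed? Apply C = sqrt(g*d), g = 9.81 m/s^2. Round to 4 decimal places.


Using the shallow-water approximation:
C = sqrt(g * d) = sqrt(9.81 * 0.93)
C = sqrt(9.1233)
C = 3.0205 m/s

3.0205


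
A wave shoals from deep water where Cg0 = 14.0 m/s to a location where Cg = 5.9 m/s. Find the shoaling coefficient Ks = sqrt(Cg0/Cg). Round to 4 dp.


Ks = sqrt(Cg0 / Cg)
Ks = sqrt(14.0 / 5.9)
Ks = sqrt(2.3729)
Ks = 1.5404

1.5404


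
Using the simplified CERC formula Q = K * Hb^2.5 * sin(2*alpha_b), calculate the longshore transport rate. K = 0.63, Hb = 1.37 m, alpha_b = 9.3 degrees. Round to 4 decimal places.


Q = K * Hb^2.5 * sin(2 * alpha_b)
Hb^2.5 = 1.37^2.5 = 2.196855
sin(2 * 9.3) = sin(18.6) = 0.318959
Q = 0.63 * 2.196855 * 0.318959
Q = 0.4414 m^3/s

0.4414


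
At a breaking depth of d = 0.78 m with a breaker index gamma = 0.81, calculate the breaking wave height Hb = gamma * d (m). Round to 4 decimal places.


Hb = gamma * d
Hb = 0.81 * 0.78
Hb = 0.6318 m

0.6318


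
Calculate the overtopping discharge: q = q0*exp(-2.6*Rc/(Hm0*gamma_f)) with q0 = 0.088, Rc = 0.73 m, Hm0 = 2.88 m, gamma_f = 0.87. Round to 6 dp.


q = q0 * exp(-2.6 * Rc / (Hm0 * gamma_f))
Exponent = -2.6 * 0.73 / (2.88 * 0.87)
= -2.6 * 0.73 / 2.5056
= -0.757503
exp(-0.757503) = 0.468836
q = 0.088 * 0.468836
q = 0.041258 m^3/s/m

0.041258


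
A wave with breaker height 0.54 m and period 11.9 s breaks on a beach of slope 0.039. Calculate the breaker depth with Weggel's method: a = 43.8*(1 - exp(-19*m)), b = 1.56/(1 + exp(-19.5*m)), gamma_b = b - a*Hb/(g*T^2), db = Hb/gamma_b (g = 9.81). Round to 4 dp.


a = 43.8 * (1 - exp(-19 * m))
exp(-19 * 0.039) = exp(-0.7410) = 0.476637
a = 43.8 * (1 - 0.476637) = 22.923298
b = 1.56 / (1 + exp(-19.5 * m))
exp(-19.5 * 0.039) = exp(-0.7605) = 0.467433
b = 1.56 / (1 + 0.467433) = 1.063081
Hb / (g * T^2) = 0.54 / (9.81 * 11.9^2) = 0.54 / 1389.1941 = 0.00038871
gamma_b = b - a * Hb/(g*T^2) = 1.063081 - 22.923298 * 0.00038871 = 1.054171
db = Hb / gamma_b = 0.54 / 1.054171
db = 0.5123 m

0.5123


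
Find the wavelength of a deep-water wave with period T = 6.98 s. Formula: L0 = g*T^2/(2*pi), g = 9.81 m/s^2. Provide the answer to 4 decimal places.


L0 = g * T^2 / (2 * pi)
L0 = 9.81 * 6.98^2 / (2 * pi)
L0 = 9.81 * 48.7204 / 6.28319
L0 = 477.9471 / 6.28319
L0 = 76.0676 m

76.0676


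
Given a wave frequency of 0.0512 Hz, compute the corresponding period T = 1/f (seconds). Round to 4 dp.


T = 1 / f
T = 1 / 0.0512
T = 19.5313 s

19.5313


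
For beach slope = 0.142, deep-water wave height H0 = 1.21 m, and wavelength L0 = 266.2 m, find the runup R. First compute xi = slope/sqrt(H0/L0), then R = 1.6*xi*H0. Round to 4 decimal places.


xi = slope / sqrt(H0/L0)
H0/L0 = 1.21/266.2 = 0.004545
sqrt(0.004545) = 0.067420
xi = 0.142 / 0.067420 = 2.106200
R = 1.6 * xi * H0 = 1.6 * 2.106200 * 1.21
R = 4.0776 m

4.0776


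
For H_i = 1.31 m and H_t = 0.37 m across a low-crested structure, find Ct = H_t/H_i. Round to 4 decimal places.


Ct = H_t / H_i
Ct = 0.37 / 1.31
Ct = 0.2824

0.2824


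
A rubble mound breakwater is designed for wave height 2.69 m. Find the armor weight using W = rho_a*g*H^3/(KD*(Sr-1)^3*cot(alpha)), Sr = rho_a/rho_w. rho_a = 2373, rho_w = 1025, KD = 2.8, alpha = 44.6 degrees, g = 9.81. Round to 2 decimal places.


Sr = rho_a / rho_w = 2373 / 1025 = 2.315122
(Sr - 1) = 1.315122
(Sr - 1)^3 = 2.274564
cot(44.6) = 1 / tan(44.6) = 1 / 0.986134 = 1.014061
Numerator = 2373 * 9.81 * 2.69^3 = 453130.8029
Denominator = 2.8 * 2.274564 * 1.014061 = 6.458330
W = 453130.8029 / 6.458330
W = 70162.23 N

70162.23


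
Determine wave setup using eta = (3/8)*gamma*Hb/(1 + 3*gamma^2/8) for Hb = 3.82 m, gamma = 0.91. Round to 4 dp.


eta = (3/8) * gamma * Hb / (1 + 3*gamma^2/8)
Numerator = (3/8) * 0.91 * 3.82 = 1.303575
Denominator = 1 + 3*0.91^2/8 = 1 + 0.310538 = 1.310538
eta = 1.303575 / 1.310538
eta = 0.9947 m

0.9947


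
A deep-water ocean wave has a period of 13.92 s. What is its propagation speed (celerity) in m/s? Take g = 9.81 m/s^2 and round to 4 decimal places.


We use the deep-water celerity formula:
C = g * T / (2 * pi)
C = 9.81 * 13.92 / (2 * 3.14159...)
C = 136.555200 / 6.283185
C = 21.7334 m/s

21.7334


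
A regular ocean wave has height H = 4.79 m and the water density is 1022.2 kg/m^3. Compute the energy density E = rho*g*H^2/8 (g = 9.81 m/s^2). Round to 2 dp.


E = (1/8) * rho * g * H^2
E = (1/8) * 1022.2 * 9.81 * 4.79^2
E = 0.125 * 1022.2 * 9.81 * 22.9441
E = 28759.80 J/m^2

28759.80


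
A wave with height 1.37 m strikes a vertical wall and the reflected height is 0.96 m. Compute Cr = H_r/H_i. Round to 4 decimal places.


Cr = H_r / H_i
Cr = 0.96 / 1.37
Cr = 0.7007

0.7007


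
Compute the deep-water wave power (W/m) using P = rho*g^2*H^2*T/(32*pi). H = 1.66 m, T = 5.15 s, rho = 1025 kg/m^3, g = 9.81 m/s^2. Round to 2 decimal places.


P = rho * g^2 * H^2 * T / (32 * pi)
P = 1025 * 9.81^2 * 1.66^2 * 5.15 / (32 * pi)
P = 1025 * 96.2361 * 2.7556 * 5.15 / 100.53096
P = 13924.69 W/m

13924.69


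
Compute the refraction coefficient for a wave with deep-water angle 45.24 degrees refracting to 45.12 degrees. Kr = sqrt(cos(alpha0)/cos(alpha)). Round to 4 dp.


Kr = sqrt(cos(alpha0) / cos(alpha))
cos(45.24) = 0.704139
cos(45.12) = 0.705624
Kr = sqrt(0.704139 / 0.705624)
Kr = sqrt(0.997895)
Kr = 0.9989

0.9989


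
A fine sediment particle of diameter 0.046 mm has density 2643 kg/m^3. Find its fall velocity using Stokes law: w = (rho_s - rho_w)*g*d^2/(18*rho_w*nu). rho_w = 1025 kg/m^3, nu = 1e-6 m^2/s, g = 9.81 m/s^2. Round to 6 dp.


w = (rho_s - rho_w) * g * d^2 / (18 * rho_w * nu)
d = 0.046 mm = 0.000046 m
rho_s - rho_w = 2643 - 1025 = 1618
Numerator = 1618 * 9.81 * (0.000046)^2 = 0.000033586379
Denominator = 18 * 1025 * 1e-6 = 0.018450
w = 0.001820 m/s

0.001820


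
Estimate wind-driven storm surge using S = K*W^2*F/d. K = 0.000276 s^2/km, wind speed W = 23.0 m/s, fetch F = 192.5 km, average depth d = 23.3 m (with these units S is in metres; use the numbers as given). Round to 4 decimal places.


S = K * W^2 * F / d
W^2 = 23.0^2 = 529.00
S = 0.000276 * 529.00 * 192.5 / 23.3
Numerator = 0.000276 * 529.00 * 192.5 = 28.105770
S = 28.105770 / 23.3 = 1.2063 m

1.2063
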